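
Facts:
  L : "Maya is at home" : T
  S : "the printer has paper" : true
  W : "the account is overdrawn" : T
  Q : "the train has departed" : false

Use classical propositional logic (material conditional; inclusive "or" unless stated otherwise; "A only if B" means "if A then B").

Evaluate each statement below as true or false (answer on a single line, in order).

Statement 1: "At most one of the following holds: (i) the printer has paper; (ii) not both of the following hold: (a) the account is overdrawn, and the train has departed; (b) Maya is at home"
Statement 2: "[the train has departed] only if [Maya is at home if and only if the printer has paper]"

Statement 1 F, Statement 2 T

Statement 1: This is S ↑ ((W ∧ Q) ↑ L).

W ∧ Q = T ∧ F = F
(W ∧ Q) ↑ L = F ↑ T = T
S ↑ ((W ∧ Q) ↑ L) = T ↑ T = F
So Statement 1 is false.

Statement 2: Formalization: Q → (L ↔ S)

L ↔ S = T ↔ T = T
Q → (L ↔ S) = F → T = T
So Statement 2 is true.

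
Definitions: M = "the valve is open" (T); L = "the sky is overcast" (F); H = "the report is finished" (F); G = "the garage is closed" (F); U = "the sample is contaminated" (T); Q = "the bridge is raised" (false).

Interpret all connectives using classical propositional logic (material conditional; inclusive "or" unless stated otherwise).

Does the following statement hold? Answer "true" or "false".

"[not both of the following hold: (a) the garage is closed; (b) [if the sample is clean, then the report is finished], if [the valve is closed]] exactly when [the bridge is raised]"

False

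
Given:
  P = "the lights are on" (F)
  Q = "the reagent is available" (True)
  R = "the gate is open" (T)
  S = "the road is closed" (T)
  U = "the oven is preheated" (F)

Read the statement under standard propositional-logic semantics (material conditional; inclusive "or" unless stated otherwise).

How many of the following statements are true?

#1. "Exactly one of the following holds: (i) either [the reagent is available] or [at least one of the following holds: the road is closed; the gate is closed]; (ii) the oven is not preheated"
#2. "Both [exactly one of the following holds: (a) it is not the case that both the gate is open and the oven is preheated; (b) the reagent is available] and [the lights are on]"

#1: This is (Q | (S | ~R)) xor ~U.

~R = ~T = F
S | ~R = T | F = T
Q | (S | ~R) = T | T = T
~U = ~F = T
(Q | (S | ~R)) xor ~U = T xor T = F
Thus #1 is false.

#2: In symbols: ((R nand U) xor Q) & P

R nand U = T nand F = T
(R nand U) xor Q = T xor T = F
((R nand U) xor Q) & P = F & F = F
Thus #2 is false.

True statements: 0 (none).

0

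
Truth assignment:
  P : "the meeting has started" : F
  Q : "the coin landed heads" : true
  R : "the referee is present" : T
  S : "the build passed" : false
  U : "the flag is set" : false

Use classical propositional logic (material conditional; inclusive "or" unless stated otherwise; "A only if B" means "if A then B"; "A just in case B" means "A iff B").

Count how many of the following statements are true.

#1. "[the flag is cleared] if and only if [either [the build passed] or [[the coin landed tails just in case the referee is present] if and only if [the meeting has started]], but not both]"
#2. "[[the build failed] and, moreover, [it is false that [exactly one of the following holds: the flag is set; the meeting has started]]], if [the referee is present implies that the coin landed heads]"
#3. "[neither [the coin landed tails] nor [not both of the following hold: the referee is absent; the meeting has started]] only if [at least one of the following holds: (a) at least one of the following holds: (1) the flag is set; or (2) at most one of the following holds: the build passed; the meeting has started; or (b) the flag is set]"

3

#1: In symbols: ~U <-> (S xor ((~Q <-> R) <-> P))

~U = ~F = T
~Q = ~T = F
~Q <-> R = F <-> T = F
(~Q <-> R) <-> P = F <-> F = T
S xor ((~Q <-> R) <-> P) = F xor T = T
~U <-> (S xor ((~Q <-> R) <-> P)) = T <-> T = T
Hence #1 is true.

#2: This is (R -> Q) -> (~S & ~(U xor P)).

R -> Q = T -> T = T
~S = ~F = T
U xor P = F xor F = F
~(U xor P) = ~F = T
~S & ~(U xor P) = T & T = T
(R -> Q) -> (~S & ~(U xor P)) = T -> T = T
Hence #2 is true.

#3: In symbols: (~Q nor (~R nand P)) -> ((U | (S nand P)) | U)

~Q = ~T = F
~R = ~T = F
~R nand P = F nand F = T
~Q nor (~R nand P) = F nor T = F
S nand P = F nand F = T
U | (S nand P) = F | T = T
(U | (S nand P)) | U = T | F = T
(~Q nor (~R nand P)) -> ((U | (S nand P)) | U) = F -> T = T
Thus #3 is true.

True statements: 3.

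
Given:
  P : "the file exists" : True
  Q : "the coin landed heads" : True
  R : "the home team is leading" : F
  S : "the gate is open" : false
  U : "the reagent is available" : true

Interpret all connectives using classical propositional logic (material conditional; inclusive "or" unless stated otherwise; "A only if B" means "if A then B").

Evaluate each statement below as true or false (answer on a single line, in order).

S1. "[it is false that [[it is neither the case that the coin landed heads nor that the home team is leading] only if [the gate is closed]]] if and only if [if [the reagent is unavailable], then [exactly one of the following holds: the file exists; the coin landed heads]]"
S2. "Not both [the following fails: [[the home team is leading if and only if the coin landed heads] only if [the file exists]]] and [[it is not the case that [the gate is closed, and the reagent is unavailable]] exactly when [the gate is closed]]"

S1: In symbols: ~((Q nor R) -> ~S) <-> (~U -> (P xor Q))

Q nor R = T nor F = F
~S = ~F = T
(Q nor R) -> ~S = F -> T = T
~((Q nor R) -> ~S) = ~T = F
~U = ~T = F
P xor Q = T xor T = F
~U -> (P xor Q) = F -> F = T
~((Q nor R) -> ~S) <-> (~U -> (P xor Q)) = F <-> T = F
Thus S1 is false.

S2: Formalization: ~((R <-> Q) -> P) nand (~(~S & ~U) <-> ~S)

R <-> Q = F <-> T = F
(R <-> Q) -> P = F -> T = T
~((R <-> Q) -> P) = ~T = F
~S = ~F = T
~U = ~T = F
~S & ~U = T & F = F
~(~S & ~U) = ~F = T
~S = ~F = T
~(~S & ~U) <-> ~S = T <-> T = T
~((R <-> Q) -> P) nand (~(~S & ~U) <-> ~S) = F nand T = T
So S2 is true.

S1 F, S2 T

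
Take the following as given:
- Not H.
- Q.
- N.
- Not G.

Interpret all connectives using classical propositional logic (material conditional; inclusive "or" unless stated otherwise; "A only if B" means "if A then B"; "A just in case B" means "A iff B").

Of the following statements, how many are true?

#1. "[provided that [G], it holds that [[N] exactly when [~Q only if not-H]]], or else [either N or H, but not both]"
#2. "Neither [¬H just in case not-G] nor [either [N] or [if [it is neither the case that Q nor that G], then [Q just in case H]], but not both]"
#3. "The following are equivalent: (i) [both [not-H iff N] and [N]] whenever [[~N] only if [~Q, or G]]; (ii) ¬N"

#1: This is (G -> (N <-> (~Q -> ~H))) | (N xor H).

~Q = ~T = F
~H = ~F = T
~Q -> ~H = F -> T = T
N <-> (~Q -> ~H) = T <-> T = T
G -> (N <-> (~Q -> ~H)) = F -> T = T
N xor H = T xor F = T
(G -> (N <-> (~Q -> ~H))) | (N xor H) = T | T = T
Thus #1 is true.

#2: This is (~H <-> ~G) nor (N xor ((Q nor G) -> (Q <-> H))).

~H = ~F = T
~G = ~F = T
~H <-> ~G = T <-> T = T
Q nor G = T nor F = F
Q <-> H = T <-> F = F
(Q nor G) -> (Q <-> H) = F -> F = T
N xor ((Q nor G) -> (Q <-> H)) = T xor T = F
(~H <-> ~G) nor (N xor ((Q nor G) -> (Q <-> H))) = T nor F = F
Hence #2 is false.

#3: In symbols: ((~N -> (~Q | G)) -> ((~H <-> N) & N)) <-> ~N

~N = ~T = F
~Q = ~T = F
~Q | G = F | F = F
~N -> (~Q | G) = F -> F = T
~H = ~F = T
~H <-> N = T <-> T = T
(~H <-> N) & N = T & T = T
(~N -> (~Q | G)) -> ((~H <-> N) & N) = T -> T = T
~N = ~T = F
((~N -> (~Q | G)) -> ((~H <-> N) & N)) <-> ~N = T <-> F = F
So #3 is false.

True statements: 1.

1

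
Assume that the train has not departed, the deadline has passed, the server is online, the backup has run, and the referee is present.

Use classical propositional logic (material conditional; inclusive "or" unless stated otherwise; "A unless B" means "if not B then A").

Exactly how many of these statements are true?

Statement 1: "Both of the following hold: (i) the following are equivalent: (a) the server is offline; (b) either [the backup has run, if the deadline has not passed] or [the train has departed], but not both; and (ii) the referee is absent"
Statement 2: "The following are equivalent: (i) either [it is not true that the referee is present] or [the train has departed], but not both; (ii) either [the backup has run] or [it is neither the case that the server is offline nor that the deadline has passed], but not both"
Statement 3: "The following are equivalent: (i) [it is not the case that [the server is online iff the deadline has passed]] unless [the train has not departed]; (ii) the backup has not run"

Let R = "the server is online" (True), Q = "the deadline has passed" (True), S = "the backup has run" (True), P = "the train has departed" (False), U = "the referee is present" (True).

Statement 1: In symbols: (not R iff ((not Q -> S) xor P)) and not U

not R = not True = False
not Q = not True = False
not Q -> S = False -> True = True
(not Q -> S) xor P = True xor False = True
not R iff ((not Q -> S) xor P) = False iff True = False
not U = not True = False
(not R iff ((not Q -> S) xor P)) and not U = False and False = False
Thus Statement 1 is false.

Statement 2: Formalization: (not U xor P) iff (S xor (not R nor Q))

not U = not True = False
not U xor P = False xor False = False
not R = not True = False
not R nor Q = False nor True = False
S xor (not R nor Q) = True xor False = True
(not U xor P) iff (S xor (not R nor Q)) = False iff True = False
Thus Statement 2 is false.

Statement 3: Formalization: (not (R iff Q) or not P) iff not S

R iff Q = True iff True = True
not (R iff Q) = not True = False
not P = not False = True
not (R iff Q) or not P = False or True = True
not S = not True = False
(not (R iff Q) or not P) iff not S = True iff False = False
So Statement 3 is false.

Count: 0.

0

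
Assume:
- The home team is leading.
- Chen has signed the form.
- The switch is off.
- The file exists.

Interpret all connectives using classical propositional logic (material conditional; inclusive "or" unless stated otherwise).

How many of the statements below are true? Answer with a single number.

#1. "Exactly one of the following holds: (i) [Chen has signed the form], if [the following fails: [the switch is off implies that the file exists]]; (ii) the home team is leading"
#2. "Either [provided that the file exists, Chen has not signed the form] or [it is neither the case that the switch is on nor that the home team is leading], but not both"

0

Let N = "the switch is on" (F), R = "the file exists" (T), W = "Chen has signed the form" (T), V = "the home team is leading" (T).

#1: Formalization: (~(~N -> R) -> W) xor V

~N = ~F = T
~N -> R = T -> T = T
~(~N -> R) = ~T = F
~(~N -> R) -> W = F -> T = T
(~(~N -> R) -> W) xor V = T xor T = F
Hence #1 is false.

#2: Parsed as (R -> ~W) xor (N nor V)

~W = ~T = F
R -> ~W = T -> F = F
N nor V = F nor T = F
(R -> ~W) xor (N nor V) = F xor F = F
Thus #2 is false.

True statements: 0 (none).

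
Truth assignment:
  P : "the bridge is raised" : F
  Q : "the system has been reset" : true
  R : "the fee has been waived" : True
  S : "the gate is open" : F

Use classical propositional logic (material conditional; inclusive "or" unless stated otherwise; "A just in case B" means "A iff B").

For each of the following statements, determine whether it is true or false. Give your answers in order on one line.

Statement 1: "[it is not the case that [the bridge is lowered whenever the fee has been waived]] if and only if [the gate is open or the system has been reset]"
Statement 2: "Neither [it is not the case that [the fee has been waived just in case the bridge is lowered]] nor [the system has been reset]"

Statement 1: Parsed as ~(R -> ~P) <-> (S | Q)

~P = ~F = T
R -> ~P = T -> T = T
~(R -> ~P) = ~T = F
S | Q = F | T = T
~(R -> ~P) <-> (S | Q) = F <-> T = F
Hence Statement 1 is false.

Statement 2: This is ~(R <-> ~P) nor Q.

~P = ~F = T
R <-> ~P = T <-> T = T
~(R <-> ~P) = ~T = F
~(R <-> ~P) nor Q = F nor T = F
So Statement 2 is false.

Statement 1 false; Statement 2 false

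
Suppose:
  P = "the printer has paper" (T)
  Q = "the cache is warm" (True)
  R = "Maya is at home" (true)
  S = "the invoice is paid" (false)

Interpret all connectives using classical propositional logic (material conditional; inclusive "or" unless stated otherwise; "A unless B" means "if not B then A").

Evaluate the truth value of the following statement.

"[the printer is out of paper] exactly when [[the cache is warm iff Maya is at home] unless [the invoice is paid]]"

false

In symbols: ¬P ↔ ((Q ↔ R) ∨ S)

¬P = ¬T = F
Q ↔ R = T ↔ T = T
(Q ↔ R) ∨ S = T ∨ F = T
¬P ↔ ((Q ↔ R) ∨ S) = F ↔ T = F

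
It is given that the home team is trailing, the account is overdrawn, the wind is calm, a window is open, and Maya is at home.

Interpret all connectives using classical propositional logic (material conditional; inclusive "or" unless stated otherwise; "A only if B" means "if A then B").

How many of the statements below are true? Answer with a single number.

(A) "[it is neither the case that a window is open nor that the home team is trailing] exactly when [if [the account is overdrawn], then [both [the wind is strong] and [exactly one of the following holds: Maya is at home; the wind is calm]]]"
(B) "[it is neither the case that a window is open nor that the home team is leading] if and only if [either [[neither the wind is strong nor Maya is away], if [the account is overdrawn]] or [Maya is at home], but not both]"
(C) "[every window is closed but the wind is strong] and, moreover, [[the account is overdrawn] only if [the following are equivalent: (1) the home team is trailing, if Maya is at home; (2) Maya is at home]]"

2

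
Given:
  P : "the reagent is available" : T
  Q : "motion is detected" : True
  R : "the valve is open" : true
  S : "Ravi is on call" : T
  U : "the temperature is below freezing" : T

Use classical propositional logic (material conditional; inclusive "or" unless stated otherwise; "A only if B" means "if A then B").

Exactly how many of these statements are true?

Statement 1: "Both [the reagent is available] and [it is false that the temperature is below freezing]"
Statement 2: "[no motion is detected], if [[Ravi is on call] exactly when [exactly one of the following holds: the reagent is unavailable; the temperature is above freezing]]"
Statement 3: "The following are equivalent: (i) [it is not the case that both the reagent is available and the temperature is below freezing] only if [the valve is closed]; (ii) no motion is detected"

1

Statement 1: In symbols: P and not U

not U = not True = False
P and not U = True and False = False
Hence Statement 1 is false.

Statement 2: In symbols: (S iff (not P xor not U)) -> not Q

not P = not True = False
not U = not True = False
not P xor not U = False xor False = False
S iff (not P xor not U) = True iff False = False
not Q = not True = False
(S iff (not P xor not U)) -> not Q = False -> False = True
So Statement 2 is true.

Statement 3: Formalization: ((P nand U) -> not R) iff not Q

P nand U = True nand True = False
not R = not True = False
(P nand U) -> not R = False -> False = True
not Q = not True = False
((P nand U) -> not R) iff not Q = True iff False = False
So Statement 3 is false.

1 of the 3 statements is true (Statement 2).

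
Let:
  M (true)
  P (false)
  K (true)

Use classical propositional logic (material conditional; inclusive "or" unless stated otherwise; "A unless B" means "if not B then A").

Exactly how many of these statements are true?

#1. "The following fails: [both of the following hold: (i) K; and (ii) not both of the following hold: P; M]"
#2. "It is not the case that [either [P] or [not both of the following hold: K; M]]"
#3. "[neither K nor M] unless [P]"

#1: Parsed as ~(K & (P nand M))

P nand M = F nand T = T
K & (P nand M) = T & T = T
~(K & (P nand M)) = ~T = F
Thus #1 is false.

#2: In symbols: ~(P | (K nand M))

K nand M = T nand T = F
P | (K nand M) = F | F = F
~(P | (K nand M)) = ~F = T
Thus #2 is true.

#3: In symbols: (K nor M) | P

K nor M = T nor T = F
(K nor M) | P = F | F = F
So #3 is false.

1 of the 3 statements is true (#2).

1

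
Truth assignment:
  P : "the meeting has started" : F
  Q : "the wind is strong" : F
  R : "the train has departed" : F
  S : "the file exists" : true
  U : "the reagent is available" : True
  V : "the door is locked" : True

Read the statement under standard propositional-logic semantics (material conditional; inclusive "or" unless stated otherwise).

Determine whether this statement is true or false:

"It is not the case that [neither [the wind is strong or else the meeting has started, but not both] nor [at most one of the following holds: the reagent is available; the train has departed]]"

This is ~((Q xor P) nor (U nand R)).

Q xor P = F xor F = F
U nand R = T nand F = T
(Q xor P) nor (U nand R) = F nor T = F
~((Q xor P) nor (U nand R)) = ~F = T

The statement is true.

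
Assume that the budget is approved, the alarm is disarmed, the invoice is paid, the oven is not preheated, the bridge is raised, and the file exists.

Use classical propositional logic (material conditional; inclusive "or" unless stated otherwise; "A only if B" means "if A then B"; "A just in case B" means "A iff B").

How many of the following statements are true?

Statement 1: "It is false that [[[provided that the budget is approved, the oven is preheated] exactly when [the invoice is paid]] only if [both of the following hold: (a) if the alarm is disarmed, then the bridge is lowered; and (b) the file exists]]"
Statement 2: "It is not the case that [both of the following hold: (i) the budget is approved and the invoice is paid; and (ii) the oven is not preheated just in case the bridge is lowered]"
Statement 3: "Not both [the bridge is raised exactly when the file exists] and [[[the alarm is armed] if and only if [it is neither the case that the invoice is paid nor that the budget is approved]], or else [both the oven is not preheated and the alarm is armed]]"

1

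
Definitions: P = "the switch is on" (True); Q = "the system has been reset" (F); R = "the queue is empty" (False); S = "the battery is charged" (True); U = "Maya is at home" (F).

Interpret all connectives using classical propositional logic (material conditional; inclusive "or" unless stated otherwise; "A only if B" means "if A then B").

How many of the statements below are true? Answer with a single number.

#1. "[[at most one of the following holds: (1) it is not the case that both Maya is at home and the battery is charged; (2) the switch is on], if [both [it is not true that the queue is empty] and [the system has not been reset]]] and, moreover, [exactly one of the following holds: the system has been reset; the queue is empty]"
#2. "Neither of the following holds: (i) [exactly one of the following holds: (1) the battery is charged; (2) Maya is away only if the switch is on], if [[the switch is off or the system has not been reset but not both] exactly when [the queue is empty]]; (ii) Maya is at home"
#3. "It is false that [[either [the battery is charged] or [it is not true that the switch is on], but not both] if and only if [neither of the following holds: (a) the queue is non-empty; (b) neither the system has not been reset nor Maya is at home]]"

1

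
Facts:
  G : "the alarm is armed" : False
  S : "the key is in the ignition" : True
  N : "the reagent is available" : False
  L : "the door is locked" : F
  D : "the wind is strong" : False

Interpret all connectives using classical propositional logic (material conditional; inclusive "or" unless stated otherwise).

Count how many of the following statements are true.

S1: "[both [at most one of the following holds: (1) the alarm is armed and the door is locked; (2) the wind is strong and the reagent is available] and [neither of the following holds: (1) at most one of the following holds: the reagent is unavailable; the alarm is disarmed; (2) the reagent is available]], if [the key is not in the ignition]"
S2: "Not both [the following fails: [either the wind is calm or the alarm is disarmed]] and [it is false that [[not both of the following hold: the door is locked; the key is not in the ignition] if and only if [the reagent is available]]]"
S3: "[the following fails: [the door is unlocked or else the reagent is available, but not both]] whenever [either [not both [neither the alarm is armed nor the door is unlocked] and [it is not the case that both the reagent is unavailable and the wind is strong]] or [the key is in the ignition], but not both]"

S1: Formalization: ¬S → (((G ∧ L) ↑ (D ∧ N)) ∧ ((¬N ↑ ¬G) ↓ N))

¬S = ¬T = F
G ∧ L = F ∧ F = F
D ∧ N = F ∧ F = F
(G ∧ L) ↑ (D ∧ N) = F ↑ F = T
¬N = ¬F = T
¬G = ¬F = T
¬N ↑ ¬G = T ↑ T = F
(¬N ↑ ¬G) ↓ N = F ↓ F = T
((G ∧ L) ↑ (D ∧ N)) ∧ ((¬N ↑ ¬G) ↓ N) = T ∧ T = T
¬S → (((G ∧ L) ↑ (D ∧ N)) ∧ ((¬N ↑ ¬G) ↓ N)) = F → T = T
Thus S1 is true.

S2: In symbols: ¬(¬D ∨ ¬G) ↑ ¬((L ↑ ¬S) ↔ N)

¬D = ¬F = T
¬G = ¬F = T
¬D ∨ ¬G = T ∨ T = T
¬(¬D ∨ ¬G) = ¬T = F
¬S = ¬T = F
L ↑ ¬S = F ↑ F = T
(L ↑ ¬S) ↔ N = T ↔ F = F
¬((L ↑ ¬S) ↔ N) = ¬F = T
¬(¬D ∨ ¬G) ↑ ¬((L ↑ ¬S) ↔ N) = F ↑ T = T
Hence S2 is true.

S3: Parsed as (((G ↓ ¬L) ↑ (¬N ↑ D)) ⊕ S) → ¬(¬L ⊕ N)

¬L = ¬F = T
G ↓ ¬L = F ↓ T = F
¬N = ¬F = T
¬N ↑ D = T ↑ F = T
(G ↓ ¬L) ↑ (¬N ↑ D) = F ↑ T = T
((G ↓ ¬L) ↑ (¬N ↑ D)) ⊕ S = T ⊕ T = F
¬L = ¬F = T
¬L ⊕ N = T ⊕ F = T
¬(¬L ⊕ N) = ¬T = F
(((G ↓ ¬L) ↑ (¬N ↑ D)) ⊕ S) → ¬(¬L ⊕ N) = F → F = T
Hence S3 is true.

3 of the 3 statements are true (S1, S2, S3).

3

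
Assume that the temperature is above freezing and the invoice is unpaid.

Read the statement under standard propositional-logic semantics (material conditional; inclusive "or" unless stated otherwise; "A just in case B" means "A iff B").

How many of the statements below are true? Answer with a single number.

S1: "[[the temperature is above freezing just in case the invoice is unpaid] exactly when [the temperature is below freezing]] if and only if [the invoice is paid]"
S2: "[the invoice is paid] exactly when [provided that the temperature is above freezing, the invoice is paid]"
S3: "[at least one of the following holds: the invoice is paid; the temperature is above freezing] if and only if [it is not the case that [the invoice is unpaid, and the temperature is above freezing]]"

Let V = "the temperature is below freezing" (F), L = "the invoice is paid" (F).

S1: Parsed as ((~V <-> ~L) <-> V) <-> L

~V = ~F = T
~L = ~F = T
~V <-> ~L = T <-> T = T
(~V <-> ~L) <-> V = T <-> F = F
((~V <-> ~L) <-> V) <-> L = F <-> F = T
Thus S1 is true.

S2: Parsed as L <-> (~V -> L)

~V = ~F = T
~V -> L = T -> F = F
L <-> (~V -> L) = F <-> F = T
Thus S2 is true.

S3: This is (L | ~V) <-> ~(~L & ~V).

~V = ~F = T
L | ~V = F | T = T
~L = ~F = T
~V = ~F = T
~L & ~V = T & T = T
~(~L & ~V) = ~T = F
(L | ~V) <-> ~(~L & ~V) = T <-> F = F
So S3 is false.

True statements: 2.

2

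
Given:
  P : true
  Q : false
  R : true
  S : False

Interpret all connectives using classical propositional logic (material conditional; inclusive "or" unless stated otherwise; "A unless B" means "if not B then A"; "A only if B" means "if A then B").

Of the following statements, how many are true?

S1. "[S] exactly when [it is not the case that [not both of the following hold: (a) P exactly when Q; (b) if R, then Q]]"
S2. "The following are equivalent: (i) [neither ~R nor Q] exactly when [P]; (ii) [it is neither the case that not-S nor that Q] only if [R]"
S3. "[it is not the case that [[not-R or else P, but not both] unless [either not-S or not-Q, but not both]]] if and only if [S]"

3

S1: Formalization: S ↔ ¬((P ↔ Q) ↑ (R → Q))

P ↔ Q = T ↔ F = F
R → Q = T → F = F
(P ↔ Q) ↑ (R → Q) = F ↑ F = T
¬((P ↔ Q) ↑ (R → Q)) = ¬T = F
S ↔ ¬((P ↔ Q) ↑ (R → Q)) = F ↔ F = T
So S1 is true.

S2: This is ((¬R ↓ Q) ↔ P) ↔ ((¬S ↓ Q) → R).

¬R = ¬T = F
¬R ↓ Q = F ↓ F = T
(¬R ↓ Q) ↔ P = T ↔ T = T
¬S = ¬F = T
¬S ↓ Q = T ↓ F = F
(¬S ↓ Q) → R = F → T = T
((¬R ↓ Q) ↔ P) ↔ ((¬S ↓ Q) → R) = T ↔ T = T
Hence S2 is true.

S3: In symbols: ¬((¬R ⊕ P) ∨ (¬S ⊕ ¬Q)) ↔ S

¬R = ¬T = F
¬R ⊕ P = F ⊕ T = T
¬S = ¬F = T
¬Q = ¬F = T
¬S ⊕ ¬Q = T ⊕ T = F
(¬R ⊕ P) ∨ (¬S ⊕ ¬Q) = T ∨ F = T
¬((¬R ⊕ P) ∨ (¬S ⊕ ¬Q)) = ¬T = F
¬((¬R ⊕ P) ∨ (¬S ⊕ ¬Q)) ↔ S = F ↔ F = T
Thus S3 is true.

True statements: 3 (S1, S2, S3).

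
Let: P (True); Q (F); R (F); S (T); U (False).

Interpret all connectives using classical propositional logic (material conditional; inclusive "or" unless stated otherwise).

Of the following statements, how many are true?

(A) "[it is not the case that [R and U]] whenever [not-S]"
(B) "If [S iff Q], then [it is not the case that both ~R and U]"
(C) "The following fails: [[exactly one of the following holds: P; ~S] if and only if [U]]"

3

(A): In symbols: not S -> not (R and U)

not S = not True = False
R and U = False and False = False
not (R and U) = not False = True
not S -> not (R and U) = False -> True = True
So (A) is true.

(B): This is (S iff Q) -> (not R nand U).

S iff Q = True iff False = False
not R = not False = True
not R nand U = True nand False = True
(S iff Q) -> (not R nand U) = False -> True = True
Thus (B) is true.

(C): This is not ((P xor not S) iff U).

not S = not True = False
P xor not S = True xor False = True
(P xor not S) iff U = True iff False = False
not ((P xor not S) iff U) = not False = True
Hence (C) is true.

3 of the 3 statements are true ((A), (B), (C)).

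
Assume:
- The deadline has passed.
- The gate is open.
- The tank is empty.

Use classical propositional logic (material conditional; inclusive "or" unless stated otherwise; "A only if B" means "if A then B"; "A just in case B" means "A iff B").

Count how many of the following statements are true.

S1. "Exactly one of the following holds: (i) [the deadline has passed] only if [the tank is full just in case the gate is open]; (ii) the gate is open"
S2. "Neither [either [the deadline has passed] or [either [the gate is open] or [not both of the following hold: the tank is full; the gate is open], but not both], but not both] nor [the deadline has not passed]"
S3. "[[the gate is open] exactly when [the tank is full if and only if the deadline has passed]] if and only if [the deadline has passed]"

1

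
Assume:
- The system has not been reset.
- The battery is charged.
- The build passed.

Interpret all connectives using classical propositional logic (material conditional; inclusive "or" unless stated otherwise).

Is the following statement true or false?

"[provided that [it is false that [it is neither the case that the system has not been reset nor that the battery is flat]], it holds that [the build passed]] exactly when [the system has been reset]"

Let P = "the system has been reset" (F), Q = "the battery is charged" (T), R = "the build passed" (T).
In symbols: (¬(¬P ↓ ¬Q) → R) ↔ P

¬P = ¬F = T
¬Q = ¬T = F
¬P ↓ ¬Q = T ↓ F = F
¬(¬P ↓ ¬Q) = ¬F = T
¬(¬P ↓ ¬Q) → R = T → T = T
(¬(¬P ↓ ¬Q) → R) ↔ P = T ↔ F = F

False.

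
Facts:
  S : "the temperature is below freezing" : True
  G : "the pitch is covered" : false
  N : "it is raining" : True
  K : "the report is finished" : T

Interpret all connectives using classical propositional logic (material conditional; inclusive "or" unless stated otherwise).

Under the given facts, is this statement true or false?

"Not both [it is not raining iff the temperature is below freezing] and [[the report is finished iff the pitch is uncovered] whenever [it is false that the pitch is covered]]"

Values: N=T, S=T, G=F, K=T.
Formalization: (¬N ↔ S) ↑ (¬G → (K ↔ ¬G))

¬N = ¬T = F
¬N ↔ S = F ↔ T = F
¬G = ¬F = T
¬G = ¬F = T
K ↔ ¬G = T ↔ T = T
¬G → (K ↔ ¬G) = T → T = T
(¬N ↔ S) ↑ (¬G → (K ↔ ¬G)) = F ↑ T = T

True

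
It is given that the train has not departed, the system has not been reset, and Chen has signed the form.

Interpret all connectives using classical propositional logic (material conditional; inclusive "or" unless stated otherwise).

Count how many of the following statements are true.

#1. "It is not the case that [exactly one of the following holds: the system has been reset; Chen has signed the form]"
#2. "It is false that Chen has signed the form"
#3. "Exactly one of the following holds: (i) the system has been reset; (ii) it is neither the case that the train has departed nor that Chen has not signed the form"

1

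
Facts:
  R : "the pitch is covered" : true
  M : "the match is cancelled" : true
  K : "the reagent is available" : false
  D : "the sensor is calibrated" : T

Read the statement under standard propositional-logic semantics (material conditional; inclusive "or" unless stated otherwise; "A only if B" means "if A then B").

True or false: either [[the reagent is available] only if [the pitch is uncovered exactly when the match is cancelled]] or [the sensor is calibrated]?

The statement is true.

Parsed as (K → (¬R ↔ M)) ∨ D

¬R = ¬T = F
¬R ↔ M = F ↔ T = F
K → (¬R ↔ M) = F → F = T
(K → (¬R ↔ M)) ∨ D = T ∨ T = T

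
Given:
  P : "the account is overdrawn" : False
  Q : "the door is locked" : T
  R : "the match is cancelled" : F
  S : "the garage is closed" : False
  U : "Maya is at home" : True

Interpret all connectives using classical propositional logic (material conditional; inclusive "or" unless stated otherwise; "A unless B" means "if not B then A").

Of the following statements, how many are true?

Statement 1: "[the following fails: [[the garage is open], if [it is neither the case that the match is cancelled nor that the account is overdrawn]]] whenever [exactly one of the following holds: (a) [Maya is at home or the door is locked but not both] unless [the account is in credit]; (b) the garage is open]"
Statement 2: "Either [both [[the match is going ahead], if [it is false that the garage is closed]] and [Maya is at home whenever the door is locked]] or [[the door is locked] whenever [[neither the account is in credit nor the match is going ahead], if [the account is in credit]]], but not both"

Statement 1: Parsed as (((U ⊕ Q) ∨ ¬P) ⊕ ¬S) → ¬((R ↓ P) → ¬S)

U ⊕ Q = T ⊕ T = F
¬P = ¬F = T
(U ⊕ Q) ∨ ¬P = F ∨ T = T
¬S = ¬F = T
((U ⊕ Q) ∨ ¬P) ⊕ ¬S = T ⊕ T = F
R ↓ P = F ↓ F = T
¬S = ¬F = T
(R ↓ P) → ¬S = T → T = T
¬((R ↓ P) → ¬S) = ¬T = F
(((U ⊕ Q) ∨ ¬P) ⊕ ¬S) → ¬((R ↓ P) → ¬S) = F → F = T
Hence Statement 1 is true.

Statement 2: In symbols: ((¬S → ¬R) ∧ (Q → U)) ⊕ ((¬P → (¬P ↓ ¬R)) → Q)

¬S = ¬F = T
¬R = ¬F = T
¬S → ¬R = T → T = T
Q → U = T → T = T
(¬S → ¬R) ∧ (Q → U) = T ∧ T = T
¬P = ¬F = T
¬P = ¬F = T
¬R = ¬F = T
¬P ↓ ¬R = T ↓ T = F
¬P → (¬P ↓ ¬R) = T → F = F
(¬P → (¬P ↓ ¬R)) → Q = F → T = T
((¬S → ¬R) ∧ (Q → U)) ⊕ ((¬P → (¬P ↓ ¬R)) → Q) = T ⊕ T = F
So Statement 2 is false.

Count: 1.

1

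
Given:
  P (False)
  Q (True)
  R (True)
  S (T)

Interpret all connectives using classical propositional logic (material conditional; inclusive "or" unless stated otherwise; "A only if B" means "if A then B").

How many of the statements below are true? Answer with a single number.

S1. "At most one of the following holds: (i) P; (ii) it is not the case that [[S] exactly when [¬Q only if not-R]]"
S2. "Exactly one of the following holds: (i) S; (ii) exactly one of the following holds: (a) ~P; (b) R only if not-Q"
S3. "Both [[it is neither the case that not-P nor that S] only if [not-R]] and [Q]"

2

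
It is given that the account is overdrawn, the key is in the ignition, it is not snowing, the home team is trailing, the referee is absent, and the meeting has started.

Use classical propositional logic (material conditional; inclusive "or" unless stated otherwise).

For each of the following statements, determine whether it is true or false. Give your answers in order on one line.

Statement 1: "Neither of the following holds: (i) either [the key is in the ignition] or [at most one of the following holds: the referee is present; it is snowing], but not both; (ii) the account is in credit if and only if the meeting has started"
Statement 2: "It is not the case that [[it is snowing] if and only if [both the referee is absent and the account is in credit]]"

Statement 1 T, Statement 2 F

Let R = "the key is in the ignition" (True), L = "the referee is present" (False), K = "it is snowing" (False), H = "the account is overdrawn" (True), U = "the meeting has started" (True).

Statement 1: In symbols: (R xor (L nand K)) nor (not H iff U)

L nand K = False nand False = True
R xor (L nand K) = True xor True = False
not H = not True = False
not H iff U = False iff True = False
(R xor (L nand K)) nor (not H iff U) = False nor False = True
So Statement 1 is true.

Statement 2: This is not (K iff (not L and not H)).

not L = not False = True
not H = not True = False
not L and not H = True and False = False
K iff (not L and not H) = False iff False = True
not (K iff (not L and not H)) = not True = False
So Statement 2 is false.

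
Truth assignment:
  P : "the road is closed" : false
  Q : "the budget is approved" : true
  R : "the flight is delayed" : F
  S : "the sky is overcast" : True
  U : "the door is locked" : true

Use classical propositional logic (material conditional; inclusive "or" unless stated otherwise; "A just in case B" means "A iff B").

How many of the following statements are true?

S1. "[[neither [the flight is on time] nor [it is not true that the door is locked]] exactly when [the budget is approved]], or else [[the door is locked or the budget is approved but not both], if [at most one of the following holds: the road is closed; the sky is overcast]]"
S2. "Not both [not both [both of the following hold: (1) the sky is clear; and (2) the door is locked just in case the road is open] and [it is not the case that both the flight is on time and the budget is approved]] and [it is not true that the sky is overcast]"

1

S1: Formalization: ((¬R ↓ ¬U) ↔ Q) ∨ ((P ↑ S) → (U ⊕ Q))

¬R = ¬F = T
¬U = ¬T = F
¬R ↓ ¬U = T ↓ F = F
(¬R ↓ ¬U) ↔ Q = F ↔ T = F
P ↑ S = F ↑ T = T
U ⊕ Q = T ⊕ T = F
(P ↑ S) → (U ⊕ Q) = T → F = F
((¬R ↓ ¬U) ↔ Q) ∨ ((P ↑ S) → (U ⊕ Q)) = F ∨ F = F
Thus S1 is false.

S2: In symbols: ((¬S ∧ (U ↔ ¬P)) ↑ (¬R ↑ Q)) ↑ ¬S

¬S = ¬T = F
¬P = ¬F = T
U ↔ ¬P = T ↔ T = T
¬S ∧ (U ↔ ¬P) = F ∧ T = F
¬R = ¬F = T
¬R ↑ Q = T ↑ T = F
(¬S ∧ (U ↔ ¬P)) ↑ (¬R ↑ Q) = F ↑ F = T
¬S = ¬T = F
((¬S ∧ (U ↔ ¬P)) ↑ (¬R ↑ Q)) ↑ ¬S = T ↑ F = T
So S2 is true.

Count: 1.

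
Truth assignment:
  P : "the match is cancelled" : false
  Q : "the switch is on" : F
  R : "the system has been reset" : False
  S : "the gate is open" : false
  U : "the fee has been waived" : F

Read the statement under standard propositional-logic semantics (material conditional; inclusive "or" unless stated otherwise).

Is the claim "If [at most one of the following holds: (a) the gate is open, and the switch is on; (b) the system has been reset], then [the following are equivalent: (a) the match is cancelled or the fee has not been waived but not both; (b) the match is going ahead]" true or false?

Parsed as ((S and Q) nand R) -> ((P xor not U) iff not P)

S and Q = False and False = False
(S and Q) nand R = False nand False = True
not U = not False = True
P xor not U = False xor True = True
not P = not False = True
(P xor not U) iff not P = True iff True = True
((S and Q) nand R) -> ((P xor not U) iff not P) = True -> True = True

True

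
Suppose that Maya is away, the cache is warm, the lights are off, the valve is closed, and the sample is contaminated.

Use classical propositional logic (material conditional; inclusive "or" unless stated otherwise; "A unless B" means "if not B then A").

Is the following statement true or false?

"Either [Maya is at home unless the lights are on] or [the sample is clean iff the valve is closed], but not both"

The statement is false.

Let P = "Maya is at home" (F), R = "the lights are on" (F), U = "the sample is contaminated" (T), S = "the valve is open" (F).
In symbols: (P ∨ R) ⊕ (¬U ↔ ¬S)

P ∨ R = F ∨ F = F
¬U = ¬T = F
¬S = ¬F = T
¬U ↔ ¬S = F ↔ T = F
(P ∨ R) ⊕ (¬U ↔ ¬S) = F ⊕ F = F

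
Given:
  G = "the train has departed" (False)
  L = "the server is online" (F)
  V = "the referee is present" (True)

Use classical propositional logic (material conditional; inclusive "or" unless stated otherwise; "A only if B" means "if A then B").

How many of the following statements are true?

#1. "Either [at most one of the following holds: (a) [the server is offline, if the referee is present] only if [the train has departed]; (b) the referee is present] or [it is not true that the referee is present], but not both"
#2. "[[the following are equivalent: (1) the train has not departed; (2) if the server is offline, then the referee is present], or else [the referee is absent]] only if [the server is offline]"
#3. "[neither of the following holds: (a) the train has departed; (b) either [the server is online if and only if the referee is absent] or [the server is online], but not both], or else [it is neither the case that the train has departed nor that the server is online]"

#1: Parsed as (((V -> not L) -> G) nand V) xor not V

not L = not False = True
V -> not L = True -> True = True
(V -> not L) -> G = True -> False = False
((V -> not L) -> G) nand V = False nand True = True
not V = not True = False
(((V -> not L) -> G) nand V) xor not V = True xor False = True
So #1 is true.

#2: Parsed as ((not G iff (not L -> V)) or not V) -> not L

not G = not False = True
not L = not False = True
not L -> V = True -> True = True
not G iff (not L -> V) = True iff True = True
not V = not True = False
(not G iff (not L -> V)) or not V = True or False = True
not L = not False = True
((not G iff (not L -> V)) or not V) -> not L = True -> True = True
So #2 is true.

#3: Formalization: (G nor ((L iff not V) xor L)) or (G nor L)

not V = not True = False
L iff not V = False iff False = True
(L iff not V) xor L = True xor False = True
G nor ((L iff not V) xor L) = False nor True = False
G nor L = False nor False = True
(G nor ((L iff not V) xor L)) or (G nor L) = False or True = True
Hence #3 is true.

True statements: 3.

3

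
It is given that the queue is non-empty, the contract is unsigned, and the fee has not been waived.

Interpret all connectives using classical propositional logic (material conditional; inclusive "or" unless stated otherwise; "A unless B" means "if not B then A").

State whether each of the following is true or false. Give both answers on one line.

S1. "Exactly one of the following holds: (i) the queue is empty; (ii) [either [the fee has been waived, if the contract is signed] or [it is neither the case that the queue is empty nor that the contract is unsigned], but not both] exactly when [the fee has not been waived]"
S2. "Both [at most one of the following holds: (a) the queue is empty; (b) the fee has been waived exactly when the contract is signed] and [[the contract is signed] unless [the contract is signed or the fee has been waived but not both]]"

S1 True; S2 False

Let N = "the queue is empty" (F), P = "the contract is signed" (F), H = "the fee has been waived" (F).

S1: Formalization: N xor (((P -> H) xor (N nor ~P)) <-> ~H)

P -> H = F -> F = T
~P = ~F = T
N nor ~P = F nor T = F
(P -> H) xor (N nor ~P) = T xor F = T
~H = ~F = T
((P -> H) xor (N nor ~P)) <-> ~H = T <-> T = T
N xor (((P -> H) xor (N nor ~P)) <-> ~H) = F xor T = T
So S1 is true.

S2: This is (N nand (H <-> P)) & (P | (P xor H)).

H <-> P = F <-> F = T
N nand (H <-> P) = F nand T = T
P xor H = F xor F = F
P | (P xor H) = F | F = F
(N nand (H <-> P)) & (P | (P xor H)) = T & F = F
Hence S2 is false.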